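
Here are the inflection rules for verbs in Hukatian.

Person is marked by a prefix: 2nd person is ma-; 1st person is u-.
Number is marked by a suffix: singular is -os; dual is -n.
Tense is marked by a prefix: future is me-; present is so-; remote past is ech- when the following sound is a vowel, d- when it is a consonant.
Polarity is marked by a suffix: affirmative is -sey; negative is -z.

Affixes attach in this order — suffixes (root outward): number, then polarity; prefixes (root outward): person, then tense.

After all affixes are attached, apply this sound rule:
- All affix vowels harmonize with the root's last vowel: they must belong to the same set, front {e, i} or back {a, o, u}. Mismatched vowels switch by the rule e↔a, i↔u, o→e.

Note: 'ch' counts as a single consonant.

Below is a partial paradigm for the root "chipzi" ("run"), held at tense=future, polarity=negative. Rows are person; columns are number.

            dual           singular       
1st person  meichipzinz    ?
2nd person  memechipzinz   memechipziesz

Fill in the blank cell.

Attach person 1st person u- → uchipzi.
Attach number singular -os → uchipzios.
Attach tense future me- → meuchipzios.
Attach polarity negative -z → meuchipziosz.
Apply vowel harmony: meuchipziosz → meichipziesz.

meichipziesz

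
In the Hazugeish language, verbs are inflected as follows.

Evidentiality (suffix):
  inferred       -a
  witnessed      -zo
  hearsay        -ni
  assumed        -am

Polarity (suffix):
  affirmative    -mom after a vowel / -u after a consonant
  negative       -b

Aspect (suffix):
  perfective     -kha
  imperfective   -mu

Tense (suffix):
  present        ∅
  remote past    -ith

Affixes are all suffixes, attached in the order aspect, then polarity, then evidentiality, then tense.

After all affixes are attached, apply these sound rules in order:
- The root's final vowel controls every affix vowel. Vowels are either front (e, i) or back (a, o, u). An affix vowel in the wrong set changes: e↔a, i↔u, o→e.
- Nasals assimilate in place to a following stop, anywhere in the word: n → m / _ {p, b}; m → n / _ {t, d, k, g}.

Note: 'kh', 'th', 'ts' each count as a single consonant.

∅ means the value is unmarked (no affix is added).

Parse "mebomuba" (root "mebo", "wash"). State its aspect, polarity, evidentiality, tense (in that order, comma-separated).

imperfective, negative, inferred, present

Segment: mebo-mu-b-a.
aspect: -mu → imperfective.
polarity: -b → negative.
evidentiality: -a → inferred.
tense: ∅ → present.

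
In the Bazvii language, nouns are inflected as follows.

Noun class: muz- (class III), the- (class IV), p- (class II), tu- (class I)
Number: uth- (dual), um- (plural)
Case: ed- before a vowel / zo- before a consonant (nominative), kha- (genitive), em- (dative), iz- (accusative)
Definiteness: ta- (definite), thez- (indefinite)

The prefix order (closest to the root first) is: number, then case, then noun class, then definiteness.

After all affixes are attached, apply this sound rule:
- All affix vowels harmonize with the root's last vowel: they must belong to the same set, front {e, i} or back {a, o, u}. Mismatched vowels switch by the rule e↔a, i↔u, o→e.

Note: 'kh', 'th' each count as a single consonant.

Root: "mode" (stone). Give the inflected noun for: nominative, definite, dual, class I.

Attach number dual uth- → uthmode.
Attach case nominative ed- (before vowel 'u') → eduthmode.
Attach noun class class I tu- → tueduthmode.
Attach definiteness definite ta- → tatueduthmode.
Apply vowel harmony: tatueduthmode → tetiedithmode.

tetiedithmode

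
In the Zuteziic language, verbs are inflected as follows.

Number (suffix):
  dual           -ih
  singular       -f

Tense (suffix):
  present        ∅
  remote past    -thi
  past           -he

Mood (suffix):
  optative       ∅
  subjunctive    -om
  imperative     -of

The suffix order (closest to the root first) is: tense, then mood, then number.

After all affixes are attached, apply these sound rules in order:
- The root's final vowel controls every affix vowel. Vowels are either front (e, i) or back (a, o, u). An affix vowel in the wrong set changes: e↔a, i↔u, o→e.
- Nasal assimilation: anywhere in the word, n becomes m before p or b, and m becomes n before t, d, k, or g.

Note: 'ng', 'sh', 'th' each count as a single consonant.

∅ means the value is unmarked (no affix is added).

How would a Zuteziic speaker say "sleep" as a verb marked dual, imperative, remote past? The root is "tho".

Attach tense remote past -thi → thothi.
Attach mood imperative -of → thothiof.
Attach number dual -ih → thothiofih.
Apply vowel harmony: thothiofih → thothuofuh.
Nasal assimilation: no change.

thothuofuh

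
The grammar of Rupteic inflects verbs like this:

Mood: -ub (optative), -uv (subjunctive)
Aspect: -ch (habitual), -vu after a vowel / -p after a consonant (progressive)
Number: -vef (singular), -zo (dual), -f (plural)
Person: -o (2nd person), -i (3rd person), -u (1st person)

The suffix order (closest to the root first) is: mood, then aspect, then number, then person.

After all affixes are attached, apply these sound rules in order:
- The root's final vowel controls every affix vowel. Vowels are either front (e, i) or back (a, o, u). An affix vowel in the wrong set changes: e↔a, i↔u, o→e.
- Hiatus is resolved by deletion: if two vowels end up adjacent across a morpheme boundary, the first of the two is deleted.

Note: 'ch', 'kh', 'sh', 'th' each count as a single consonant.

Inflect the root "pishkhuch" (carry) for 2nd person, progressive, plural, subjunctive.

Attach mood subjunctive -uv → pishkhuchuv.
Attach aspect progressive -p (after consonant 'v') → pishkhuchuvp.
Attach number plural -f → pishkhuchuvpf.
Attach person 2nd person -o → pishkhuchuvpfo.
Vowel harmony: no change.
Vowel deletion: no change.

pishkhuchuvpfo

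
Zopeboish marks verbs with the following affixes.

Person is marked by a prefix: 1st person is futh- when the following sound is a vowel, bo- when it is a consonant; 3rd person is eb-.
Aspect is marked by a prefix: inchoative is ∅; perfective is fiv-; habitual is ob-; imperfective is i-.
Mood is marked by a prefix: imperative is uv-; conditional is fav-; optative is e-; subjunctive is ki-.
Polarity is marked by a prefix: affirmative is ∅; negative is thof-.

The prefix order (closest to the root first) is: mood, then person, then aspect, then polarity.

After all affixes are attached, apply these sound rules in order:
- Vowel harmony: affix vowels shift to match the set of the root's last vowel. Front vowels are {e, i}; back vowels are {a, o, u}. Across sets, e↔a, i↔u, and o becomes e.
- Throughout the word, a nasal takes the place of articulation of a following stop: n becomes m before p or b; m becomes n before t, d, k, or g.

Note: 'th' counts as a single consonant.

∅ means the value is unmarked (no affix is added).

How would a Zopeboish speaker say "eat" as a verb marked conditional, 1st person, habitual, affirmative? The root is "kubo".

Attach mood conditional fav- → favkubo.
Attach person 1st person bo- (before consonant 'f') → bofavkubo.
Attach aspect habitual ob- → obbofavkubo.
polarity = affirmative: zero marking, form stays obbofavkubo.
Vowel harmony: no change.
Nasal assimilation: no change.

obbofavkubo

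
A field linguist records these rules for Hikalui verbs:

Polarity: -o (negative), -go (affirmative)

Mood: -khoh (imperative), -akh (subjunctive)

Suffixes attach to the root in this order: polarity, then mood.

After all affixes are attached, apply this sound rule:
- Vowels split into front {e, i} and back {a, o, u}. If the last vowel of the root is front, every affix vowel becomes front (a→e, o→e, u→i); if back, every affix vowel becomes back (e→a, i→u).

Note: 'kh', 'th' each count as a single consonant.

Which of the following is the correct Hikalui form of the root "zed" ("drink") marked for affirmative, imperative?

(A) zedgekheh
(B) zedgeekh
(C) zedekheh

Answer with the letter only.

A

Attach polarity affirmative -go → zedgo.
Attach mood imperative -khoh → zedgokhoh.
Apply vowel harmony: zedgokhoh → zedgekheh.
So the correct form is zedgekheh, option (A).
(B) zedgeekh is wrong: it uses subjunctive instead of imperative for mood.
(C) zedekheh is wrong: it uses negative instead of affirmative for polarity.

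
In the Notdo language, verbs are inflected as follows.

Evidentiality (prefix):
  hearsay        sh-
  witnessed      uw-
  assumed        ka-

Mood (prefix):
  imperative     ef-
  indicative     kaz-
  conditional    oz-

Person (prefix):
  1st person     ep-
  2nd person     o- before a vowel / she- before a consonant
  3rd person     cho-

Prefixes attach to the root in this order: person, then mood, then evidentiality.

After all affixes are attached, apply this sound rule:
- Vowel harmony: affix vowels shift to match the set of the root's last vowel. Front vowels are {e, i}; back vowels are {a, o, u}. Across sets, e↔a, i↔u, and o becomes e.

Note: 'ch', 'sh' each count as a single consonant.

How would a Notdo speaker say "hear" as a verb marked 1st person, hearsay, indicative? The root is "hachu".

Attach person 1st person ep- → ephachu.
Attach mood indicative kaz- → kazephachu.
Attach evidentiality hearsay sh- → shkazephachu.
Apply vowel harmony: shkazephachu → shkazaphachu.

shkazaphachu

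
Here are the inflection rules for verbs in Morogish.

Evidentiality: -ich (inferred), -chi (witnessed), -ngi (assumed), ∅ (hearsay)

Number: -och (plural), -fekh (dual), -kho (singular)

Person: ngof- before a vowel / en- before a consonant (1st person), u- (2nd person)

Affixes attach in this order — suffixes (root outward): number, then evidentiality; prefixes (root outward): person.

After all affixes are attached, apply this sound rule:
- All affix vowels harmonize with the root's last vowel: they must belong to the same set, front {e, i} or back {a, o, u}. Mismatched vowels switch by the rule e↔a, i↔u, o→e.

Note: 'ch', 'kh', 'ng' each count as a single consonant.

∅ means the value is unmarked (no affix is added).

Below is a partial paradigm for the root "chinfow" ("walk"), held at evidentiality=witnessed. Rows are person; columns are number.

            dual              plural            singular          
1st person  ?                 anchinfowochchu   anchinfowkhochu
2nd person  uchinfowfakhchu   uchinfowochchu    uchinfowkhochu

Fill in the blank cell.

Attach person 1st person en- (before consonant 'ch') → enchinfow.
Attach number dual -fekh → enchinfowfekh.
Attach evidentiality witnessed -chi → enchinfowfekhchi.
Apply vowel harmony: enchinfowfekhchi → anchinfowfakhchu.

anchinfowfakhchu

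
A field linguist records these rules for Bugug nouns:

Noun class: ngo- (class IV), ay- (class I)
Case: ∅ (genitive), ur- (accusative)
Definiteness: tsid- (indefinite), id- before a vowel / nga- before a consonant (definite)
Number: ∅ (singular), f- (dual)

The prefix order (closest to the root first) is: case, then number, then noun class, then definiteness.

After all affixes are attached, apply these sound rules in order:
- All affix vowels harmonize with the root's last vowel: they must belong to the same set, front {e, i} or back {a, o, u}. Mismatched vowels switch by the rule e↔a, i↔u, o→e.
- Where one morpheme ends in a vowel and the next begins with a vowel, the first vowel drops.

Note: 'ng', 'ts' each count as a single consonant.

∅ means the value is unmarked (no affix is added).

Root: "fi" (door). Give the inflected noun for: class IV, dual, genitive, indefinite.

tsidngeffi

case = genitive: zero marking, form stays fi.
Attach number dual f- → ffi.
Attach noun class class IV ngo- → ngoffi.
Attach definiteness indefinite tsid- → tsidngoffi.
Apply vowel harmony: tsidngoffi → tsidngeffi.
Vowel deletion: no change.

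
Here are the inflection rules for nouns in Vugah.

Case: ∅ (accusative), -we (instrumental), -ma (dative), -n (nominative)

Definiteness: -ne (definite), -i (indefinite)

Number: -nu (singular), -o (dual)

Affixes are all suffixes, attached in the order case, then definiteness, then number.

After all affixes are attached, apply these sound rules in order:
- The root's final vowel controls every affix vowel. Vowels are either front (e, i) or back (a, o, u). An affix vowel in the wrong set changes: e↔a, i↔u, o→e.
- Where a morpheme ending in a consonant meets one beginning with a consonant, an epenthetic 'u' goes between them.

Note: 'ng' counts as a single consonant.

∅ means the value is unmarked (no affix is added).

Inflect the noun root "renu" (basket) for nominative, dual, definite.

renununao

Attach case nominative -n → renun.
Attach definiteness definite -ne → renunne.
Attach number dual -o → renunneo.
Apply vowel harmony: renunneo → renunnao.
Apply epenthesis: renunnao → renununao.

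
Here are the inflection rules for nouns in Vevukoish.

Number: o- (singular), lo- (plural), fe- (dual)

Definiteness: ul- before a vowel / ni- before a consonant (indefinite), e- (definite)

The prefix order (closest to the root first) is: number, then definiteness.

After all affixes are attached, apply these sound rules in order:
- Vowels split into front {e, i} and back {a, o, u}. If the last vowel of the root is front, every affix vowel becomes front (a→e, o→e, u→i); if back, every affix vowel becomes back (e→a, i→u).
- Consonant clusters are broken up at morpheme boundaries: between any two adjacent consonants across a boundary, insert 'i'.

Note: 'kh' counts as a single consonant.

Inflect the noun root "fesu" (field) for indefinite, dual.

Attach number dual fe- → fefesu.
Attach definiteness indefinite ni- (before consonant 'f') → nifefesu.
Apply vowel harmony: nifefesu → nufafesu.
Epenthesis: no change.

nufafesu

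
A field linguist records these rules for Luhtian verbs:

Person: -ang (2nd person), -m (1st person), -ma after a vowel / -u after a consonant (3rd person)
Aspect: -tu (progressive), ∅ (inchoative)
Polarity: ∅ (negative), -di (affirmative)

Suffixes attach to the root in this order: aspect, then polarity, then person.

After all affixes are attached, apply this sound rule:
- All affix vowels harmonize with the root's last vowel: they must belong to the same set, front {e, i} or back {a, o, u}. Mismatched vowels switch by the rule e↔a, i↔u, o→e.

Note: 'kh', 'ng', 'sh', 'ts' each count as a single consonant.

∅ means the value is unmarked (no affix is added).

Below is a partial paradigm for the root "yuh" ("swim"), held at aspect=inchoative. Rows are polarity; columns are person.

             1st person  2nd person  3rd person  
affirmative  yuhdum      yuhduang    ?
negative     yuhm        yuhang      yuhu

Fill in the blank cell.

yuhduma

aspect = inchoative: zero marking, form stays yuh.
Attach polarity affirmative -di → yuhdi.
Attach person 3rd person -ma (after vowel 'i') → yuhdima.
Apply vowel harmony: yuhdima → yuhduma.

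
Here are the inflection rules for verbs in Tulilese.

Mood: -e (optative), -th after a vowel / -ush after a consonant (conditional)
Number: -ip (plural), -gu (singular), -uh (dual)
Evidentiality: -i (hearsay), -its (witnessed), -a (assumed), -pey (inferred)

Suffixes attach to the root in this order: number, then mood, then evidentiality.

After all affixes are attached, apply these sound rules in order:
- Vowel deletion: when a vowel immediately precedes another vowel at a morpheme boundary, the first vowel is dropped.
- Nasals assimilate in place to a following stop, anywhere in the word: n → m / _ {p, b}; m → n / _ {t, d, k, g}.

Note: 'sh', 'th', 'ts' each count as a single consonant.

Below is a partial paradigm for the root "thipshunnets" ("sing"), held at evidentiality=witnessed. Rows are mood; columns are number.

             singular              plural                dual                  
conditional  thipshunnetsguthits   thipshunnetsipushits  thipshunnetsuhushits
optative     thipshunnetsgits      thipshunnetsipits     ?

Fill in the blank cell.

Attach number dual -uh → thipshunnetsuh.
Attach mood optative -e → thipshunnetsuhe.
Attach evidentiality witnessed -its → thipshunnetsuheits.
Apply vowel deletion: thipshunnetsuheits → thipshunnetsuhits.
Nasal assimilation: no change.

thipshunnetsuhits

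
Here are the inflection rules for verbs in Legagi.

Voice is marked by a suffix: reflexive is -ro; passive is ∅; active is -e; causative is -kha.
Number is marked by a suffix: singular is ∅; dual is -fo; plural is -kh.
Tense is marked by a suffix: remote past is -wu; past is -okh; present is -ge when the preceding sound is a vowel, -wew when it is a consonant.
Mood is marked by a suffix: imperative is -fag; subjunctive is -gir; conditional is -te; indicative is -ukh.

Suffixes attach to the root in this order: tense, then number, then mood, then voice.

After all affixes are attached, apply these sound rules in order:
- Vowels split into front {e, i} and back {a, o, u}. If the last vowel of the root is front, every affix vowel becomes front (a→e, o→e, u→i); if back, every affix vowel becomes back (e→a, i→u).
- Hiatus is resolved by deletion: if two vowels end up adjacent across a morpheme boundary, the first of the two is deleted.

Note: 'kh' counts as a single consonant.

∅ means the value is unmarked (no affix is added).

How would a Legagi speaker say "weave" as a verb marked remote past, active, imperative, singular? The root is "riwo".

Attach tense remote past -wu → riwowu.
number = singular: zero marking, form stays riwowu.
Attach mood imperative -fag → riwowufag.
Attach voice active -e → riwowufage.
Apply vowel harmony: riwowufage → riwowufaga.
Vowel deletion: no change.

riwowufaga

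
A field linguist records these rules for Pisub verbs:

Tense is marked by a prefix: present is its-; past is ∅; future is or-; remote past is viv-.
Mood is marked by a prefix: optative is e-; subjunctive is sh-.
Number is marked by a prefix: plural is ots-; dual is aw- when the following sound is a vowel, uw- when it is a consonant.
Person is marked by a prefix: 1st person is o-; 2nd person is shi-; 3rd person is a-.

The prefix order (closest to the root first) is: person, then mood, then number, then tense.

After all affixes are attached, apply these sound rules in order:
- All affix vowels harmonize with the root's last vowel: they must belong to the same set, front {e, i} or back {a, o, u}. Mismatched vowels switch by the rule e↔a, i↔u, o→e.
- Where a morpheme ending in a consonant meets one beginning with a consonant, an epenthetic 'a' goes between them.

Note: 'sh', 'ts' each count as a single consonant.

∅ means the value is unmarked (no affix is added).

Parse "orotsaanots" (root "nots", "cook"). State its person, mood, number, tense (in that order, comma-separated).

Segment: or-ots-e-a-nots.
person: a- → 3rd person.
mood: e- → optative.
number: ots- → plural.
tense: or- → future.

3rd person, optative, plural, future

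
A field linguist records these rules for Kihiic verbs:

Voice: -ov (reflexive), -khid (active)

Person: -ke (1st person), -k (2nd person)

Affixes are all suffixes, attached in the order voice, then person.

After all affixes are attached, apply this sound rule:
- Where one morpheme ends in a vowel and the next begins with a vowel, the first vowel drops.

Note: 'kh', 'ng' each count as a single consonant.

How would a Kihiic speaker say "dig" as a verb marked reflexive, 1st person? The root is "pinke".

Attach voice reflexive -ov → pinkeov.
Attach person 1st person -ke → pinkeovke.
Apply vowel deletion: pinkeovke → pinkovke.

pinkovke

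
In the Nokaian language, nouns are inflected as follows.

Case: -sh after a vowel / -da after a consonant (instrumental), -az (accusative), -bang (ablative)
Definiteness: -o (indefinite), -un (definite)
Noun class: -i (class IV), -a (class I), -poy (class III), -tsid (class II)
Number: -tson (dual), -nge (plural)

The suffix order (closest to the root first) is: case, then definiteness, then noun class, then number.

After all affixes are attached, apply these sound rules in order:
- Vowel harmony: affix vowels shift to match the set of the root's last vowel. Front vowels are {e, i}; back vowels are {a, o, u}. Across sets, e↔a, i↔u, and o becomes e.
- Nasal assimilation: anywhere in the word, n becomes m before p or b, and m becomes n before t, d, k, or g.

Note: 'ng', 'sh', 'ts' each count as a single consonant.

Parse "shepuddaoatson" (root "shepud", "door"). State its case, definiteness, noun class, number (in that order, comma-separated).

Segment: shepud-da-o-a-tson.
case: -sh/da → instrumental.
definiteness: -o → indefinite.
noun class: -a → class I.
number: -tson → dual.

instrumental, indefinite, class I, dual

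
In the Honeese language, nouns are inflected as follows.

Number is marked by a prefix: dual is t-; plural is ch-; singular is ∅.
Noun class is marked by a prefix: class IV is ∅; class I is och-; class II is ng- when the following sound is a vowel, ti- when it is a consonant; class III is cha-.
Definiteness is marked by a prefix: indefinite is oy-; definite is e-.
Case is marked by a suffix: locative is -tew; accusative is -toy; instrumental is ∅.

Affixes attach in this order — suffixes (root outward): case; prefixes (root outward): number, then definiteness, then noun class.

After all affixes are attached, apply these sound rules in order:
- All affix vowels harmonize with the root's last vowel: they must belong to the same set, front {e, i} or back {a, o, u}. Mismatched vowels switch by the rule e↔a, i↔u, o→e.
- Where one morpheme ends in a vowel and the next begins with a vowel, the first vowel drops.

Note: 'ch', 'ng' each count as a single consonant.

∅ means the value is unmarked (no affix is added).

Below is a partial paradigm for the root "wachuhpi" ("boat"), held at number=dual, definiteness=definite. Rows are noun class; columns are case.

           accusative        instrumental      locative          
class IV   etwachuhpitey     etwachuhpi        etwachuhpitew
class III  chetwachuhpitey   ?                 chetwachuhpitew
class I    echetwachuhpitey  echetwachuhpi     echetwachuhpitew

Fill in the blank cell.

case = instrumental: zero marking, form stays wachuhpi.
Attach number dual t- → twachuhpi.
Attach definiteness definite e- → etwachuhpi.
Attach noun class class III cha- → chaetwachuhpi.
Apply vowel harmony: chaetwachuhpi → cheetwachuhpi.
Apply vowel deletion: cheetwachuhpi → chetwachuhpi.

chetwachuhpi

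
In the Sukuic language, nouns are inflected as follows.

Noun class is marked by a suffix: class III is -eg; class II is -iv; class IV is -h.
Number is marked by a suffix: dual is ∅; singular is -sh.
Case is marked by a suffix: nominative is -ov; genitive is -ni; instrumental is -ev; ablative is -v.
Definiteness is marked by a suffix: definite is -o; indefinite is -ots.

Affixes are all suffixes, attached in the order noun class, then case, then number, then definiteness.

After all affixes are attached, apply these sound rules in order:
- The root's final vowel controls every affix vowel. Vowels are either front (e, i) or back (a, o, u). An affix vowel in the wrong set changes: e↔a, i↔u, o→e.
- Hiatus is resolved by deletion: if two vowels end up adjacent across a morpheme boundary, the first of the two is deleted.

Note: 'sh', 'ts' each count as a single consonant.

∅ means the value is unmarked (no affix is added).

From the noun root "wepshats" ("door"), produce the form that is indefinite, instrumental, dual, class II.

Attach noun class class II -iv → wepshatsiv.
Attach case instrumental -ev → wepshatsivev.
number = dual: zero marking, form stays wepshatsivev.
Attach definiteness indefinite -ots → wepshatsivevots.
Apply vowel harmony: wepshatsivevots → wepshatsuvavots.
Vowel deletion: no change.

wepshatsuvavots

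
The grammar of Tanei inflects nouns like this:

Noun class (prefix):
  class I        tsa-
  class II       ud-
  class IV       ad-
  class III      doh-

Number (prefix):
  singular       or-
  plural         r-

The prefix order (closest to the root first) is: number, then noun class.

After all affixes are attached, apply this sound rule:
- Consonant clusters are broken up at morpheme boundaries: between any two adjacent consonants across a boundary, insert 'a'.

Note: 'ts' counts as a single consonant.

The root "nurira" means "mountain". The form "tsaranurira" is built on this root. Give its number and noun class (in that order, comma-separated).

Segment: tsa-r-nurira.
number: r- → plural.
noun class: tsa- → class I.

plural, class I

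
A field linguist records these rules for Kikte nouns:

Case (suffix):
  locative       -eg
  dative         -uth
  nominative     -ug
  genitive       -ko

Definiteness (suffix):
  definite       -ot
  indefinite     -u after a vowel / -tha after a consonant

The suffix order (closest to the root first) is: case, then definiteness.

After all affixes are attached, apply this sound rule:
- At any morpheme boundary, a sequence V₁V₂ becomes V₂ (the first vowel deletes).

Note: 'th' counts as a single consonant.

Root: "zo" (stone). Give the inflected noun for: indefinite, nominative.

zugtha

Attach case nominative -ug → zoug.
Attach definiteness indefinite -tha (after consonant 'g') → zougtha.
Apply vowel deletion: zougtha → zugtha.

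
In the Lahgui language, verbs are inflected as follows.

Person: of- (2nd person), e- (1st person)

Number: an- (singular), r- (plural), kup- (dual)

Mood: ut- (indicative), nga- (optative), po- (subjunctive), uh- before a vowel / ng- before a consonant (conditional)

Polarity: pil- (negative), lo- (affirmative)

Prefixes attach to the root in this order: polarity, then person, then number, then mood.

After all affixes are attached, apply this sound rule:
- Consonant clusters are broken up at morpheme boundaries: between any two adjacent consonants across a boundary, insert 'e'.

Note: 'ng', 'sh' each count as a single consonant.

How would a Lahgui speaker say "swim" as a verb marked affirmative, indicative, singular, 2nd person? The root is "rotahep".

Attach polarity affirmative lo- → lorotahep.
Attach person 2nd person of- → oflorotahep.
Attach number singular an- → anoflorotahep.
Attach mood indicative ut- → utanoflorotahep.
Apply epenthesis: utanoflorotahep → utanofelorotahep.

utanofelorotahep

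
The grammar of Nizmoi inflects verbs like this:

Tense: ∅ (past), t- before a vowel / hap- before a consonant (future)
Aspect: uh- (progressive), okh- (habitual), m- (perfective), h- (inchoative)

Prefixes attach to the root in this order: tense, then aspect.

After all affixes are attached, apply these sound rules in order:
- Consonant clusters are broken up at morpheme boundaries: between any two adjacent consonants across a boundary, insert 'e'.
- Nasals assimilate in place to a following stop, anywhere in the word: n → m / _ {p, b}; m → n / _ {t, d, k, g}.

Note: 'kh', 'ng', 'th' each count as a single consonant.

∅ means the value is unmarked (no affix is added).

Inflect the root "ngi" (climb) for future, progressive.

uhehapengi

Attach tense future hap- (before consonant 'ng') → hapngi.
Attach aspect progressive uh- → uhhapngi.
Apply epenthesis: uhhapngi → uhehapengi.
Nasal assimilation: no change.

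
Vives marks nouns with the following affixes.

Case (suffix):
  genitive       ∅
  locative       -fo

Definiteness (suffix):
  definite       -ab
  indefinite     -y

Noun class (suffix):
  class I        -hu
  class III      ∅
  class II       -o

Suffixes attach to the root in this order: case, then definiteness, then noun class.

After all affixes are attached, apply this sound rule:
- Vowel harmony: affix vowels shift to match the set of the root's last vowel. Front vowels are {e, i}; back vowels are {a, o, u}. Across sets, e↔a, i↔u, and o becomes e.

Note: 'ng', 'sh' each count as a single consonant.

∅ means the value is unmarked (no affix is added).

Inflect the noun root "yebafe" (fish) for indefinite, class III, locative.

yebafefey

Attach case locative -fo → yebafefo.
Attach definiteness indefinite -y → yebafefoy.
noun class = class III: zero marking, form stays yebafefoy.
Apply vowel harmony: yebafefoy → yebafefey.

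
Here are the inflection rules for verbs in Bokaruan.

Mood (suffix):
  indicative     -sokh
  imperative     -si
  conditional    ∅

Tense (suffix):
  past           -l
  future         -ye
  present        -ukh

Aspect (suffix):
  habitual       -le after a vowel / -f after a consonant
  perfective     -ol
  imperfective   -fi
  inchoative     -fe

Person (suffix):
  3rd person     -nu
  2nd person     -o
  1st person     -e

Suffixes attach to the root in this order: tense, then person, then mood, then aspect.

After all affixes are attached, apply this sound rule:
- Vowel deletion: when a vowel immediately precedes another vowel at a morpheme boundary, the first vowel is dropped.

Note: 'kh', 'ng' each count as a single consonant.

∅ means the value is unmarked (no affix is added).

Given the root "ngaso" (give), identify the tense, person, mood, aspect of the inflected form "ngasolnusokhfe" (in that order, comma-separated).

past, 3rd person, indicative, inchoative

Segment: ngaso-l-nu-sokh-fe.
tense: -l → past.
person: -nu → 3rd person.
mood: -sokh → indicative.
aspect: -fe → inchoative.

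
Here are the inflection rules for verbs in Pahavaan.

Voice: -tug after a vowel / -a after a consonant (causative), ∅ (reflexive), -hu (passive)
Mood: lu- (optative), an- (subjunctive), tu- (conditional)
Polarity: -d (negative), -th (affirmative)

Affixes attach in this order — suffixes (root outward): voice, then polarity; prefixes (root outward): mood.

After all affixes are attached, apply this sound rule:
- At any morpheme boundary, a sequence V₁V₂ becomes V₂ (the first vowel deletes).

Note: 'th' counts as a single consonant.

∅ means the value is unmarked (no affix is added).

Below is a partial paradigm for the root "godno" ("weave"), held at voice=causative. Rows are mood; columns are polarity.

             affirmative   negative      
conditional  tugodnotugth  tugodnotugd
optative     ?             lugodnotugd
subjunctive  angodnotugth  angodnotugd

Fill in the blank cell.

Attach mood optative lu- → lugodno.
Attach voice causative -tug (after vowel 'o') → lugodnotug.
Attach polarity affirmative -th → lugodnotugth.
Vowel deletion: no change.

lugodnotugth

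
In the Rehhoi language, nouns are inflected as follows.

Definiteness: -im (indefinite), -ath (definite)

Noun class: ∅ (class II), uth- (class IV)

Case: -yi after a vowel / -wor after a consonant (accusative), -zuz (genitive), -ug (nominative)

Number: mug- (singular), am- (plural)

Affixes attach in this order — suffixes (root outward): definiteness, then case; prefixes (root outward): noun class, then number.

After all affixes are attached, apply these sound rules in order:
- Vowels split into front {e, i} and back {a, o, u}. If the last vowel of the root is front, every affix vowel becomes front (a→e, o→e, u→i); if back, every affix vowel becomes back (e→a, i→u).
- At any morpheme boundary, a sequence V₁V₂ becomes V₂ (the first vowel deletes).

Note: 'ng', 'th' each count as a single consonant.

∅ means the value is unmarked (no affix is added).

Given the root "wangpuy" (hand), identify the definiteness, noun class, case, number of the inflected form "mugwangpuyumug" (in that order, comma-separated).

indefinite, class II, nominative, singular

Segment: mug-wangpuy-im-ug.
definiteness: -im → indefinite.
noun class: ∅ → class II.
case: -ug → nominative.
number: mug- → singular.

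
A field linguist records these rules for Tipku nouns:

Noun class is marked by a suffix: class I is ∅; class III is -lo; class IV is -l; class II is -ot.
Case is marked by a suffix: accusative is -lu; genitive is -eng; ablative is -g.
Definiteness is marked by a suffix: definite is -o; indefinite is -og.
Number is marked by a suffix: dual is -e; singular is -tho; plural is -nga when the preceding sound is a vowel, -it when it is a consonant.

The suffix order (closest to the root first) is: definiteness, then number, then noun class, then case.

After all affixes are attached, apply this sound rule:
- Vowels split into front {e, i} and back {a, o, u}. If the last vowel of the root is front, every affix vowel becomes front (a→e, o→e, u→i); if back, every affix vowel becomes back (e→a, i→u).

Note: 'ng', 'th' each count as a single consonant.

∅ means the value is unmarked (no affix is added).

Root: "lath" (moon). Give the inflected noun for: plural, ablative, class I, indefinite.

lathogutg

Attach definiteness indefinite -og → lathog.
Attach number plural -it (after consonant 'g') → lathogit.
noun class = class I: zero marking, form stays lathogit.
Attach case ablative -g → lathogitg.
Apply vowel harmony: lathogitg → lathogutg.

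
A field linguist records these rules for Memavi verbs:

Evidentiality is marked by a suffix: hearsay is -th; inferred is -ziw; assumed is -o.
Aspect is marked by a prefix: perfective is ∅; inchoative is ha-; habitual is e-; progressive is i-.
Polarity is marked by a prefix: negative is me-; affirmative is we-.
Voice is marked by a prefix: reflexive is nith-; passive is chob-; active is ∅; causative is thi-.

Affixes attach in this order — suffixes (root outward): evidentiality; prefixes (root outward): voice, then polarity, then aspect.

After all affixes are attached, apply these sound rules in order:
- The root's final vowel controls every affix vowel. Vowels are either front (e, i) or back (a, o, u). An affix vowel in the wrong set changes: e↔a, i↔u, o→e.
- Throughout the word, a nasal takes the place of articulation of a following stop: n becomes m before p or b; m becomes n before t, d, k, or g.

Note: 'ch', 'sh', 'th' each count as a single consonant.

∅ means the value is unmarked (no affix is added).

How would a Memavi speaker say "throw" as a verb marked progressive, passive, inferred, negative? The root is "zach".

umachobzachzuw

Attach evidentiality inferred -ziw → zachziw.
Attach voice passive chob- → chobzachziw.
Attach polarity negative me- → mechobzachziw.
Attach aspect progressive i- → imechobzachziw.
Apply vowel harmony: imechobzachziw → umachobzachzuw.
Nasal assimilation: no change.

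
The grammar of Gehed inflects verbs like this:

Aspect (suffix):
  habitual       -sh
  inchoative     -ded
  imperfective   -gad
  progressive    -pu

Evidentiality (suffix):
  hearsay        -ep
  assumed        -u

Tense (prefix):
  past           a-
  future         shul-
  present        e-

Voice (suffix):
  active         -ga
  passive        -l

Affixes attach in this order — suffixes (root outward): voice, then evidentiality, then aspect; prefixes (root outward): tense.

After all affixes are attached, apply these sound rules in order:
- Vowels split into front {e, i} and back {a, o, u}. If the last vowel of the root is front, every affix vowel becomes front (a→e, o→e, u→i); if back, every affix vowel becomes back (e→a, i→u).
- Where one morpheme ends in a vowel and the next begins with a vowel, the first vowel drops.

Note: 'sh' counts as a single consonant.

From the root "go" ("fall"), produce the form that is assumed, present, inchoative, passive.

agoludad

Attach voice passive -l → gol.
Attach tense present e- → egol.
Attach evidentiality assumed -u → egolu.
Attach aspect inchoative -ded → egoluded.
Apply vowel harmony: egoluded → agoludad.
Vowel deletion: no change.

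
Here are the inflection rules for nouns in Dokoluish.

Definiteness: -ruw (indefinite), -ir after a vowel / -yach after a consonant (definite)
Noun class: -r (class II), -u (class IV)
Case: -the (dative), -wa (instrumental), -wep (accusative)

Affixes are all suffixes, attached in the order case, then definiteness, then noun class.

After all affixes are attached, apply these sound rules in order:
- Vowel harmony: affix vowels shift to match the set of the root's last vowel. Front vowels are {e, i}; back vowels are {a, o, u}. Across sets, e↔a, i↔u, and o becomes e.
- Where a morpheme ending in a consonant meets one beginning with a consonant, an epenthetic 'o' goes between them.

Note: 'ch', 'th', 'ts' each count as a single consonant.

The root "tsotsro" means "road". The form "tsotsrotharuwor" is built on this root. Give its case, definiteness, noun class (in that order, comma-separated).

dative, indefinite, class II

Segment: tsotsro-the-ruw-r.
case: -the → dative.
definiteness: -ruw → indefinite.
noun class: -r → class II.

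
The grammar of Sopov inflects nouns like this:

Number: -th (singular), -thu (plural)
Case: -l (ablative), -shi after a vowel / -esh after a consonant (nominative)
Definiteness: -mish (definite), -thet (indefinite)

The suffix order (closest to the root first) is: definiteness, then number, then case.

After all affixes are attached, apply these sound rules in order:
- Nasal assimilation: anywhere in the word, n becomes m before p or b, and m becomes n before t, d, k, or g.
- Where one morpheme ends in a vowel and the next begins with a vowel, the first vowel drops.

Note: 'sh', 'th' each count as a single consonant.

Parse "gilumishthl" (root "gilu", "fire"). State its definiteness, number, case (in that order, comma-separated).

Segment: gilu-mish-th-l.
definiteness: -mish → definite.
number: -th → singular.
case: -l → ablative.

definite, singular, ablative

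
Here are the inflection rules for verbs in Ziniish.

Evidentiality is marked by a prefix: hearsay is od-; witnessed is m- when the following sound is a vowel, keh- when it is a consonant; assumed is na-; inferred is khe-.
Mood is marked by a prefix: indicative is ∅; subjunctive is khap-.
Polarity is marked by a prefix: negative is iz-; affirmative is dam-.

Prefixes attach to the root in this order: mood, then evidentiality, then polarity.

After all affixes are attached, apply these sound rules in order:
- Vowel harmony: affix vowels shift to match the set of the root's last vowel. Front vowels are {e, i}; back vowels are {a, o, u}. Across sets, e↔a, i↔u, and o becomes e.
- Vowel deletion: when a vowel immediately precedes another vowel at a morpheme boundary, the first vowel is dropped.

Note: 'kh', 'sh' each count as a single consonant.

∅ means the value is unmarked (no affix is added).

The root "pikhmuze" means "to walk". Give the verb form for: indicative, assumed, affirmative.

demnepikhmuze

mood = indicative: zero marking, form stays pikhmuze.
Attach evidentiality assumed na- → napikhmuze.
Attach polarity affirmative dam- → damnapikhmuze.
Apply vowel harmony: damnapikhmuze → demnepikhmuze.
Vowel deletion: no change.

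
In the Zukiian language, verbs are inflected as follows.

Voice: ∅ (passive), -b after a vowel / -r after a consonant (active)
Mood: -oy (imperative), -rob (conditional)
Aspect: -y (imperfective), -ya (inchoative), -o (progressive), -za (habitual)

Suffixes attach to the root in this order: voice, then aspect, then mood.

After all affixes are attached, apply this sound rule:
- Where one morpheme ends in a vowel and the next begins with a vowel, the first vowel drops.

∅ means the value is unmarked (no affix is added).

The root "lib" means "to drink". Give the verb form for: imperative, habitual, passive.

voice = passive: zero marking, form stays lib.
Attach aspect habitual -za → libza.
Attach mood imperative -oy → libzaoy.
Apply vowel deletion: libzaoy → libzoy.

libzoy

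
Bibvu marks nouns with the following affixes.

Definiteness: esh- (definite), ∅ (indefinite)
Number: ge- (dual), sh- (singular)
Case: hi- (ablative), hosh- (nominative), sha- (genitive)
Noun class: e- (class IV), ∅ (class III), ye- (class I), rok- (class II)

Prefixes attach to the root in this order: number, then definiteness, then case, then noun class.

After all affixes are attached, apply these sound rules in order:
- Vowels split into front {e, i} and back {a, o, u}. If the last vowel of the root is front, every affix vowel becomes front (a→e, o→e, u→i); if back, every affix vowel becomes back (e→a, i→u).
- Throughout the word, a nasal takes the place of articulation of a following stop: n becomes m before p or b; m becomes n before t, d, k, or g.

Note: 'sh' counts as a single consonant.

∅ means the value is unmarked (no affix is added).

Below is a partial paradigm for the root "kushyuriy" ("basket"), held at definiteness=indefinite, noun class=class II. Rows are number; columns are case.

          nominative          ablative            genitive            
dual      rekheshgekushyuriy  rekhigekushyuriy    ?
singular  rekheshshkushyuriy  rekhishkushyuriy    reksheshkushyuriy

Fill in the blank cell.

Attach number dual ge- → gekushyuriy.
definiteness = indefinite: zero marking, form stays gekushyuriy.
Attach case genitive sha- → shagekushyuriy.
Attach noun class class II rok- → rokshagekushyuriy.
Apply vowel harmony: rokshagekushyuriy → rekshegekushyuriy.
Nasal assimilation: no change.

rekshegekushyuriy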